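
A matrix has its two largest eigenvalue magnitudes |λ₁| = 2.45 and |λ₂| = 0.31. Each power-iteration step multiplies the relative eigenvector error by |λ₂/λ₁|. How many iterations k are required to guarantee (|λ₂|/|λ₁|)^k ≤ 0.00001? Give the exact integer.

6

|λ₂/λ₁| = 0.31/2.45 = 0.12653
Need k ≥ ln(0.00001) / ln(0.12653) = -11.5129 / -2.0673 ≈ 5.569
Smallest integer k satisfying the bound: 6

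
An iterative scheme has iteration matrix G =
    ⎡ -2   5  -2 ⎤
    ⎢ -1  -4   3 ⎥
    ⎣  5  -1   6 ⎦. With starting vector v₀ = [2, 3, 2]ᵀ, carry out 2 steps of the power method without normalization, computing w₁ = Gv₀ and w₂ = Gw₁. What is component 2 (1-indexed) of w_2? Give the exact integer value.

82

w1 = Gv₀ = ((-2)·2 + 5·3 + (-2)·2; (-1)·2 + (-4)·3 + 3·2; 5·2 + (-1)·3 + 6·2) = (7, -8, 19)
w2 = Gw1 = ((-2)·7 + 5·(-8) + (-2)·19; (-1)·7 + (-4)·(-8) + 3·19; 5·7 + (-1)·(-8) + 6·19) = (-92, 82, 157)
The requested component of w2 is 82.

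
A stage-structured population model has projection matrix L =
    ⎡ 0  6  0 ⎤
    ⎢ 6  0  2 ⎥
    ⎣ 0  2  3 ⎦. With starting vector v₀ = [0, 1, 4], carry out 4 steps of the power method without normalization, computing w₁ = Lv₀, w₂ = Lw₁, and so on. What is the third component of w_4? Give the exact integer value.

1714

w1 = Lv₀ = (0·0 + 6·1 + 0·4; 6·0 + 0·1 + 2·4; 0·0 + 2·1 + 3·4) = (6, 8, 14)
w2 = Lw1 = (0·6 + 6·8 + 0·14; 6·6 + 0·8 + 2·14; 0·6 + 2·8 + 3·14) = (48, 64, 58)
w3 = Lw2 = (384, 404, 302)
w4 = Lw3 = (2424, 2908, 1714)
The requested component of w4 is 1714.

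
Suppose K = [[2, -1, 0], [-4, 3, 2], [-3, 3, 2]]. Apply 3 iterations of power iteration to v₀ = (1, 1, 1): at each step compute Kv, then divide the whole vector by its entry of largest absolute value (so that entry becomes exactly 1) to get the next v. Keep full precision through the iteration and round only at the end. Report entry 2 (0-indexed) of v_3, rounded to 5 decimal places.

Kv0 = (1.000000, 1.000000, 2.000000); divide by 2.000000 → v1 = (0.500000, 0.500000, 1.000000)
Kv1 = (0.500000, 1.500000, 2.000000); divide by 2.000000 → v2 = (0.250000, 0.750000, 1.000000)
Kv2 = (-0.250000, 3.250000, 3.500000); divide by 3.500000 → v3 = (-0.071429, 0.928571, 1.000000)
Requested entry of v3: 14/14 = 1.00000

1.00000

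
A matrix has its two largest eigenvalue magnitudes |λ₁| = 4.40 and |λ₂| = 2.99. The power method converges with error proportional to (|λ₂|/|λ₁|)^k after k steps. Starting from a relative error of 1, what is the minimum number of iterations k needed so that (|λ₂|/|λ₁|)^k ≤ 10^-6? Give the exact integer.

36

|λ₂/λ₁| = 2.99/4.40 = 0.67955
Need k ≥ ln(10^-6) / ln(0.67955) = -13.8155 / -0.3863 ≈ 35.761
Smallest integer k satisfying the bound: 36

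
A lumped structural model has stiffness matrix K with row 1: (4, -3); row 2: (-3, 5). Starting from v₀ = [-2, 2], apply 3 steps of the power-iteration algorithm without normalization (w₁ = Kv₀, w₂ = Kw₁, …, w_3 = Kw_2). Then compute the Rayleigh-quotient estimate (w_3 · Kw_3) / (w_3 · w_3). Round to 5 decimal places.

w1 = Kv₀ = (4·(-2) + (-3)·2; (-3)·(-2) + 5·2) = (-14, 16)
w2 = Kw1 = (4·(-14) + (-3)·16; (-3)·(-14) + 5·16) = (-104, 122)
w3 = Kw2 = (-782, 922)
Kw3 = (-5894, 6956)
w3·Kw3 = (-782)·(-5894) + 922·6956 = 11022540; w3·w3 = (-782)·(-782) + 922·922 = 1461608
λ ≈ 11022540/1461608 = 7.54138

7.54138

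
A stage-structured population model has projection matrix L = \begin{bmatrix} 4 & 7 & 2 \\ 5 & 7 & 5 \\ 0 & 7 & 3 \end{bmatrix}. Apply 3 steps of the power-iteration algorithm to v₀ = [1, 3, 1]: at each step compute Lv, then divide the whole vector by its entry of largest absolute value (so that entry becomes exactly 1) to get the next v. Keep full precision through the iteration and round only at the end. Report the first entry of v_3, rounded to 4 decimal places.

0.8125

Lv0 = (27.00000, 31.00000, 24.00000); divide by 31.00000 → v1 = (0.87097, 1.00000, 0.77419)
Lv1 = (12.03226, 15.22581, 9.32258); divide by 15.22581 → v2 = (0.79025, 1.00000, 0.61229)
Lv2 = (11.38559, 14.01271, 8.83686); divide by 14.01271 → v3 = (0.81252, 1.00000, 0.63063)
Requested entry of v3: 5374/6614 = 0.8125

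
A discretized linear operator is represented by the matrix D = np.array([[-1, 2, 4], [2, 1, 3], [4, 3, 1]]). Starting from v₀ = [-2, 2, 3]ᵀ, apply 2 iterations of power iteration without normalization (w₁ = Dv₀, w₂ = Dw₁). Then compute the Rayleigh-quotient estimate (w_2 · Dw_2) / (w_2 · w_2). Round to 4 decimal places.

3.3689

w1 = Dv₀ = ((-1)·(-2) + 2·2 + 4·3; 2·(-2) + 1·2 + 3·3; 4·(-2) + 3·2 + 1·3) = (18, 7, 1)
w2 = Dw1 = ((-1)·18 + 2·7 + 4·1; 2·18 + 1·7 + 3·1; 4·18 + 3·7 + 1·1) = (0, 46, 94)
Dw2 = (468, 328, 232)
w2·Dw2 = 0·468 + 46·328 + 94·232 = 36896; w2·w2 = 0·0 + 46·46 + 94·94 = 10952
λ ≈ 36896/10952 = 3.3689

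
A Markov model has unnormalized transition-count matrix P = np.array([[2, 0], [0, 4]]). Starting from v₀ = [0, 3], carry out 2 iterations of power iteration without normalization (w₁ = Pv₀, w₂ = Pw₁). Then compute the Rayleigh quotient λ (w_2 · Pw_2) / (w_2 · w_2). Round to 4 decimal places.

4.0000

w1 = Pv₀ = (0, 12)
w2 = Pw1 = (0, 48)
Pw2 = (0, 192)
w2·Pw2 = 0·0 + 48·192 = 9216; w2·w2 = 0·0 + 48·48 = 2304
λ ≈ 9216/2304 = 4.0000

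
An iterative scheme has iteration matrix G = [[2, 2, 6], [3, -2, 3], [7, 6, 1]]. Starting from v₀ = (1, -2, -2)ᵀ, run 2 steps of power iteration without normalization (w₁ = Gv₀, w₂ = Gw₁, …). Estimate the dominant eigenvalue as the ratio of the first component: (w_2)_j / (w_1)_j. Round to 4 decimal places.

w1 = Gv₀ = (-14, 1, -7)
w2 = Gw1 = (-68, -65, -99)
Ratio at component: -68 / -14 = 4.8571

λ ≈ 4.8571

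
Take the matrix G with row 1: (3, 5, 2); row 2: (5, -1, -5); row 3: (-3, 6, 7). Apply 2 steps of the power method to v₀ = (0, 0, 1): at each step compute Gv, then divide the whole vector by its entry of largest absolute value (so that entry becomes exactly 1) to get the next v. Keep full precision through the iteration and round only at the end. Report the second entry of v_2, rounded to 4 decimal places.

1.0000

Gv0 = (2.00000, -5.00000, 7.00000); divide by 7.00000 → v1 = (0.28571, -0.71429, 1.00000)
Gv1 = (-0.71429, -2.85714, 1.85714); divide by -2.85714 → v2 = (0.25000, 1.00000, -0.65000)
Requested entry of v2: -20/-20 = 1.0000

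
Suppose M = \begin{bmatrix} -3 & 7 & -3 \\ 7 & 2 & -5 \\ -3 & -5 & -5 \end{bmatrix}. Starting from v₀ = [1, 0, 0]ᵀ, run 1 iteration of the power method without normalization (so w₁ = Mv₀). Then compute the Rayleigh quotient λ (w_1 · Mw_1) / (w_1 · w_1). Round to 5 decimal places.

w1 = Mv₀ = (-3, 7, -3)
Mw1 = (67, 8, -11)
w1·Mw1 = (-3)·67 + 7·8 + (-3)·(-11) = -112; w1·w1 = (-3)·(-3) + 7·7 + (-3)·(-3) = 67
λ ≈ -112/67 = -1.67164

λ ≈ -1.67164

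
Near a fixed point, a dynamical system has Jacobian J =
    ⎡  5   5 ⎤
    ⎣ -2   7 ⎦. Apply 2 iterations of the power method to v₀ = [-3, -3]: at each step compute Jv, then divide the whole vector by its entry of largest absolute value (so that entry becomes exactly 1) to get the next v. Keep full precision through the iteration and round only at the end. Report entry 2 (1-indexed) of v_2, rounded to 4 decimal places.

Jv0 = (-30.00000, -15.00000); divide by -30.00000 → v1 = (1.00000, 0.50000)
Jv1 = (7.50000, 1.50000); divide by 7.50000 → v2 = (1.00000, 0.20000)
Requested entry of v2: -45/-225 = 0.2000

0.2000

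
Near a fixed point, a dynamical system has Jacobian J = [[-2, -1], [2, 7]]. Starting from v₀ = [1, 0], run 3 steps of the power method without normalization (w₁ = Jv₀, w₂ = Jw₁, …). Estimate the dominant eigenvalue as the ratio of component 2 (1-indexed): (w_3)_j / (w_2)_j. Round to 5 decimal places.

w1 = Jv₀ = ((-2)·1 + (-1)·0; 2·1 + 7·0) = (-2, 2)
w2 = Jw1 = ((-2)·(-2) + (-1)·2; 2·(-2) + 7·2) = (2, 10)
w3 = Jw2 = (-14, 74)
Ratio at component: 74 / 10 = 7.40000

7.40000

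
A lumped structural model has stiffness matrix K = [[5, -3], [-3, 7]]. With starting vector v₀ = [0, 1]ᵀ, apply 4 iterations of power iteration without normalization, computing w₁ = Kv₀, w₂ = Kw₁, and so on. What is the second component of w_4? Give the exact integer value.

4660

w1 = Kv₀ = (-3, 7)
w2 = Kw1 = (-36, 58)
w3 = Kw2 = (-354, 514)
w4 = Kw3 = (-3312, 4660)
The requested component of w4 is 4660.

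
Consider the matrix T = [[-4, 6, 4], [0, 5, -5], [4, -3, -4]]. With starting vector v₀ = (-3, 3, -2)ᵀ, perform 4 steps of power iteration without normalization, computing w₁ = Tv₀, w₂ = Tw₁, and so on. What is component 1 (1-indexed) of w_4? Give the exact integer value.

-4850

w1 = Tv₀ = (22, 25, -13)
w2 = Tw1 = (10, 190, 65)
w3 = Tw2 = (1360, 625, -790)
w4 = Tw3 = (-4850, 7075, 6725)
The requested component of w4 is -4850.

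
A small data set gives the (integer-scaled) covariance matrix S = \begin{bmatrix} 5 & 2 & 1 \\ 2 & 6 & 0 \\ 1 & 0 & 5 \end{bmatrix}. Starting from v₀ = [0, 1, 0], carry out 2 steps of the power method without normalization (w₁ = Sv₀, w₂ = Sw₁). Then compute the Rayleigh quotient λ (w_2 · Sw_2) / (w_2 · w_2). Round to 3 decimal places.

w1 = Sv₀ = (2, 6, 0)
w2 = Sw1 = (22, 40, 2)
Sw2 = (192, 284, 32)
w2·Sw2 = 22·192 + 40·284 + 2·32 = 15648; w2·w2 = 22·22 + 40·40 + 2·2 = 2088
λ ≈ 15648/2088 = 7.494

λ ≈ 7.494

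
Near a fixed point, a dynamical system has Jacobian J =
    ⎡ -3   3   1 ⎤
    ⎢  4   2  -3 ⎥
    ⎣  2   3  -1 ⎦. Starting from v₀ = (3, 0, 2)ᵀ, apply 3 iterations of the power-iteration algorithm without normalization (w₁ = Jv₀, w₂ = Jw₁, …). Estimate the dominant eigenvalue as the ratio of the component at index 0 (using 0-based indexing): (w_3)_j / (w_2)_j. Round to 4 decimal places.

λ ≈ -4.9535

w1 = Jv₀ = ((-3)·3 + 3·0 + 1·2; 4·3 + 2·0 + (-3)·2; 2·3 + 3·0 + (-1)·2) = (-7, 6, 4)
w2 = Jw1 = ((-3)·(-7) + 3·6 + 1·4; 4·(-7) + 2·6 + (-3)·4; 2·(-7) + 3·6 + (-1)·4) = (43, -28, 0)
w3 = Jw2 = (-213, 116, 2)
Ratio at component: -213 / 43 = -4.9535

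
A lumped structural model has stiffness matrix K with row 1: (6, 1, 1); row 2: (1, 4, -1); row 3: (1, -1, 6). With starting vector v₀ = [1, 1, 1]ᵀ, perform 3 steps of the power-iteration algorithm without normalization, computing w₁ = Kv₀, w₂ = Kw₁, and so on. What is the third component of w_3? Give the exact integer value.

w1 = Kv₀ = (8, 4, 6)
w2 = Kw1 = (58, 18, 40)
w3 = Kw2 = (406, 90, 280)
The requested component of w3 is 280.

280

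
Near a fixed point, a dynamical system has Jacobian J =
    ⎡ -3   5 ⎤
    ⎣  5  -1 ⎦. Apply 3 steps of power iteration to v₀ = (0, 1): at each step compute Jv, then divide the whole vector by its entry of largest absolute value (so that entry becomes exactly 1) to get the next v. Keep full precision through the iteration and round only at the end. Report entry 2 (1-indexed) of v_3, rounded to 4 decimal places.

-0.6632

Jv0 = (5.00000, -1.00000); divide by 5.00000 → v1 = (1.00000, -0.20000)
Jv1 = (-4.00000, 5.20000); divide by 5.20000 → v2 = (-0.76923, 1.00000)
Jv2 = (7.30769, -4.84615); divide by 7.30769 → v3 = (1.00000, -0.66316)
Requested entry of v3: -126/190 = -0.6632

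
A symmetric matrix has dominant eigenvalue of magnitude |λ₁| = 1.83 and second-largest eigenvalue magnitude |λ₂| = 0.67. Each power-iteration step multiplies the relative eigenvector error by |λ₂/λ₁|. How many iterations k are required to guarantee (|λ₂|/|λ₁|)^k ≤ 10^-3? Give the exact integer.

7

|λ₂/λ₁| = 0.67/1.83 = 0.36612
Need k ≥ ln(10^-3) / ln(0.36612) = -6.9078 / -1.0048 ≈ 6.875
Smallest integer k satisfying the bound: 7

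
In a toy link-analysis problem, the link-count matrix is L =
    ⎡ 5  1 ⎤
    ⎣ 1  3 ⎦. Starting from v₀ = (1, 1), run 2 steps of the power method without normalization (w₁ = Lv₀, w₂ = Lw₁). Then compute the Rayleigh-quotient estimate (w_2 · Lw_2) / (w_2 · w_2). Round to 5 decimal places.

5.38919

w1 = Lv₀ = (5·1 + 1·1; 1·1 + 3·1) = (6, 4)
w2 = Lw1 = (5·6 + 1·4; 1·6 + 3·4) = (34, 18)
Lw2 = (188, 88)
w2·Lw2 = 34·188 + 18·88 = 7976; w2·w2 = 34·34 + 18·18 = 1480
λ ≈ 7976/1480 = 5.38919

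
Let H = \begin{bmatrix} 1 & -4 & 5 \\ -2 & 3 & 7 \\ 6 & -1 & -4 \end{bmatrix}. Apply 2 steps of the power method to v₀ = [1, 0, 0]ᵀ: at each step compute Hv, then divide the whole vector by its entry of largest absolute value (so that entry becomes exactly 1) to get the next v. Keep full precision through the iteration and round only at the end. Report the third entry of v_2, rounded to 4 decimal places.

-0.4103

Hv0 = (1.00000, -2.00000, 6.00000); divide by 6.00000 → v1 = (0.16667, -0.33333, 1.00000)
Hv1 = (6.50000, 5.66667, -2.66667); divide by 6.50000 → v2 = (1.00000, 0.87179, -0.41026)
Requested entry of v2: -16/39 = -0.4103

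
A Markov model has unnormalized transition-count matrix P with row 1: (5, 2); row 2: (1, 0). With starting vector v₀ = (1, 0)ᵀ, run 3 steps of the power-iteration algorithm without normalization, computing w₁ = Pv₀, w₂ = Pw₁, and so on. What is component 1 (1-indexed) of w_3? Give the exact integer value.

w1 = Pv₀ = (5·1 + 2·0; 1·1 + 0·0) = (5, 1)
w2 = Pw1 = (5·5 + 2·1; 1·5 + 0·1) = (27, 5)
w3 = Pw2 = (145, 27)
The requested component of w3 is 145.

145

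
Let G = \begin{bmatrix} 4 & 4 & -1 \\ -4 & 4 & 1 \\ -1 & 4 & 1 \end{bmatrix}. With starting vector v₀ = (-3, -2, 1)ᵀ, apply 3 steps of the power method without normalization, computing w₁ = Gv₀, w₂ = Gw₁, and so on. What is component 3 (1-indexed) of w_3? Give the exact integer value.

497

w1 = Gv₀ = (4·(-3) + 4·(-2) + (-1)·1; (-4)·(-3) + 4·(-2) + 1·1; (-1)·(-3) + 4·(-2) + 1·1) = (-21, 5, -4)
w2 = Gw1 = (4·(-21) + 4·5 + (-1)·(-4); (-4)·(-21) + 4·5 + 1·(-4); (-1)·(-21) + 4·5 + 1·(-4)) = (-60, 100, 37)
w3 = Gw2 = (123, 677, 497)
The requested component of w3 is 497.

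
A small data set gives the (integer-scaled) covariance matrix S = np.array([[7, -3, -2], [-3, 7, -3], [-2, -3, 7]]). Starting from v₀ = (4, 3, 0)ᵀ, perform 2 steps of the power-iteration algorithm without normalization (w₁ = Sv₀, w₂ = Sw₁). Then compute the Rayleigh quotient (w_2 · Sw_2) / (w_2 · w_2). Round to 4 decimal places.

w1 = Sv₀ = (7·4 + (-3)·3 + (-2)·0; (-3)·4 + 7·3 + (-3)·0; (-2)·4 + (-3)·3 + 7·0) = (19, 9, -17)
w2 = Sw1 = (7·19 + (-3)·9 + (-2)·(-17); (-3)·19 + 7·9 + (-3)·(-17); (-2)·19 + (-3)·9 + 7·(-17)) = (140, 57, -184)
Sw2 = (1177, 531, -1739)
w2·Sw2 = 140·1177 + 57·531 + (-184)·(-1739) = 515023; w2·w2 = 140·140 + 57·57 + (-184)·(-184) = 56705
λ ≈ 515023/56705 = 9.0825

λ ≈ 9.0825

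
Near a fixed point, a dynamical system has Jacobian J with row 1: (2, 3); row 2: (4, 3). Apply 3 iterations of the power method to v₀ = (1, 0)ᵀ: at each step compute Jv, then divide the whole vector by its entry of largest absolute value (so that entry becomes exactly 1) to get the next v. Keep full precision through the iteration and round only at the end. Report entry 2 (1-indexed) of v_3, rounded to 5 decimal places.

Jv0 = (2.000000, 4.000000); divide by 4.000000 → v1 = (0.500000, 1.000000)
Jv1 = (4.000000, 5.000000); divide by 5.000000 → v2 = (0.800000, 1.000000)
Jv2 = (4.600000, 6.200000); divide by 6.200000 → v3 = (0.741935, 1.000000)
Requested entry of v3: 124/124 = 1.00000

1.00000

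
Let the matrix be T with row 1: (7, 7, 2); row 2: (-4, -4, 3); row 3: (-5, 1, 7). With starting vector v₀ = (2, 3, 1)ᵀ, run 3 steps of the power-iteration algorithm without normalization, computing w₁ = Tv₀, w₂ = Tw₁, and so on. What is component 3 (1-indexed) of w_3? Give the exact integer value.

-2194

w1 = Tv₀ = (37, -17, 0)
w2 = Tw1 = (140, -80, -202)
w3 = Tw2 = (16, -846, -2194)
The requested component of w3 is -2194.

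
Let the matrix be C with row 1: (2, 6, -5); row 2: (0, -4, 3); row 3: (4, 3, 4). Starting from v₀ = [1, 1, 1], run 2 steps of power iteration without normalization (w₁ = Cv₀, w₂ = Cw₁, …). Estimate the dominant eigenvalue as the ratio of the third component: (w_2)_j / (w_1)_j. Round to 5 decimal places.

w1 = Cv₀ = (2·1 + 6·1 + (-5)·1; 0·1 + (-4)·1 + 3·1; 4·1 + 3·1 + 4·1) = (3, -1, 11)
w2 = Cw1 = (2·3 + 6·(-1) + (-5)·11; 0·3 + (-4)·(-1) + 3·11; 4·3 + 3·(-1) + 4·11) = (-55, 37, 53)
Ratio at component: 53 / 11 = 4.81818

4.81818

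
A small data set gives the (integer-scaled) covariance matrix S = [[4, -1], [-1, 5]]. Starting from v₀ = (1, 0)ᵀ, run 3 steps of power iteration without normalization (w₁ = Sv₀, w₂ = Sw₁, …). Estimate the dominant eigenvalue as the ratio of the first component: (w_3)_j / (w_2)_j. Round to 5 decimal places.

w1 = Sv₀ = (4·1 + (-1)·0; (-1)·1 + 5·0) = (4, -1)
w2 = Sw1 = (4·4 + (-1)·(-1); (-1)·4 + 5·(-1)) = (17, -9)
w3 = Sw2 = (77, -62)
Ratio at component: 77 / 17 = 4.52941

4.52941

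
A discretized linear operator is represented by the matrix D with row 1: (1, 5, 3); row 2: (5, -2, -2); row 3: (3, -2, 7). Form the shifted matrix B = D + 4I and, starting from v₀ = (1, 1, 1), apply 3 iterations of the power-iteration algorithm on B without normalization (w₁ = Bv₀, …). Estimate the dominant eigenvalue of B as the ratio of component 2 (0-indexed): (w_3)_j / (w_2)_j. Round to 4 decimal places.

B = D + 4I has rows (5, 5, 3); (5, 2, -2); (3, -2, 11)
w1 = Bv₀ = (5·1 + 5·1 + 3·1; 5·1 + 2·1 + (-2)·1; 3·1 + (-2)·1 + 11·1) = (13, 5, 12)
w2 = Bw1 = (5·13 + 5·5 + 3·12; 5·13 + 2·5 + (-2)·12; 3·13 + (-2)·5 + 11·12) = (126, 51, 161)
w3 = Bw2 = (1368, 410, 2047)
Ratio: 2047/161 = 12.7143

μ ≈ 12.7143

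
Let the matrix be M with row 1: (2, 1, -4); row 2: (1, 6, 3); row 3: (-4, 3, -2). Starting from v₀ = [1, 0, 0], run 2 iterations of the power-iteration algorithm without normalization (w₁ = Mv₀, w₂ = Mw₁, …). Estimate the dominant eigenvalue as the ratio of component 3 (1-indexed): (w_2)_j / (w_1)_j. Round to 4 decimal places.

-0.7500

w1 = Mv₀ = (2·1 + 1·0 + (-4)·0; 1·1 + 6·0 + 3·0; (-4)·1 + 3·0 + (-2)·0) = (2, 1, -4)
w2 = Mw1 = (2·2 + 1·1 + (-4)·(-4); 1·2 + 6·1 + 3·(-4); (-4)·2 + 3·1 + (-2)·(-4)) = (21, -4, 3)
Ratio at component: 3 / -4 = -0.7500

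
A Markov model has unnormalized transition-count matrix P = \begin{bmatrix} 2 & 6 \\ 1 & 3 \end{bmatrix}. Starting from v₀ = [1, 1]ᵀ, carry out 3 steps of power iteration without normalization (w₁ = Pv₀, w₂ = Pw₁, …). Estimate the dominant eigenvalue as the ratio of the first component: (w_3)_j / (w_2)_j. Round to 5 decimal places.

5.00000

w1 = Pv₀ = (2·1 + 6·1; 1·1 + 3·1) = (8, 4)
w2 = Pw1 = (2·8 + 6·4; 1·8 + 3·4) = (40, 20)
w3 = Pw2 = (200, 100)
Ratio at component: 200 / 40 = 5.00000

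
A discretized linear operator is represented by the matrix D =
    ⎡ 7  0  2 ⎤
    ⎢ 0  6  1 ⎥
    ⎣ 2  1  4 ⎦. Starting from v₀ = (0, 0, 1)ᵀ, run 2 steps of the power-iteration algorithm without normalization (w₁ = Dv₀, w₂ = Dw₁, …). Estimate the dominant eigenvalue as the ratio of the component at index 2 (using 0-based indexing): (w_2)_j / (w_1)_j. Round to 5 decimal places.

λ ≈ 5.25000

w1 = Dv₀ = (7·0 + 0·0 + 2·1; 0·0 + 6·0 + 1·1; 2·0 + 1·0 + 4·1) = (2, 1, 4)
w2 = Dw1 = (7·2 + 0·1 + 2·4; 0·2 + 6·1 + 1·4; 2·2 + 1·1 + 4·4) = (22, 10, 21)
Ratio at component: 21 / 4 = 5.25000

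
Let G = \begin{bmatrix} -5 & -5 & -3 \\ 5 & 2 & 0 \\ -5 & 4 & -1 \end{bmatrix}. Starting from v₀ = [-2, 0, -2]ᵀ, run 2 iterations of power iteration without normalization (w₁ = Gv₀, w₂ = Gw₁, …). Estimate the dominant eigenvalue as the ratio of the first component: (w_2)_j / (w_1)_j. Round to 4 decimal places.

w1 = Gv₀ = (16, -10, 12)
w2 = Gw1 = (-66, 60, -132)
Ratio at component: -66 / 16 = -4.1250

λ ≈ -4.1250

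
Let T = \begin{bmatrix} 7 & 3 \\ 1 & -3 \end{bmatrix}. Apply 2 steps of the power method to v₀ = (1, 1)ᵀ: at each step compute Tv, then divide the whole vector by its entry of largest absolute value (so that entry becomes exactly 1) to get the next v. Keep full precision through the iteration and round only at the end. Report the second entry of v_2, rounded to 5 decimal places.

0.25000

Tv0 = (10.000000, -2.000000); divide by 10.000000 → v1 = (1.000000, -0.200000)
Tv1 = (6.400000, 1.600000); divide by 6.400000 → v2 = (1.000000, 0.250000)
Requested entry of v2: 16/64 = 0.25000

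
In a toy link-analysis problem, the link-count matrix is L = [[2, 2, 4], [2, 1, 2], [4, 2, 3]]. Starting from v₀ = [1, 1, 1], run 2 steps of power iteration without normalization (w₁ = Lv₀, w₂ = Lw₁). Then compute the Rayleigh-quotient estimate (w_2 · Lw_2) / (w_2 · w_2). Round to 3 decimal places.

w1 = Lv₀ = (2·1 + 2·1 + 4·1; 2·1 + 1·1 + 2·1; 4·1 + 2·1 + 3·1) = (8, 5, 9)
w2 = Lw1 = (2·8 + 2·5 + 4·9; 2·8 + 1·5 + 2·9; 4·8 + 2·5 + 3·9) = (62, 39, 69)
Lw2 = (478, 301, 533)
w2·Lw2 = 62·478 + 39·301 + 69·533 = 78152; w2·w2 = 62·62 + 39·39 + 69·69 = 10126
λ ≈ 78152/10126 = 7.718

λ ≈ 7.718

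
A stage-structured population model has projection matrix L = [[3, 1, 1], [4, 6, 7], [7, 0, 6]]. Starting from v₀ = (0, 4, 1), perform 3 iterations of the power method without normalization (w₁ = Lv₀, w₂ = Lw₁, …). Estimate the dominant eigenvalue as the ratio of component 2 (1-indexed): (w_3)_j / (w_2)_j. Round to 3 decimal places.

w1 = Lv₀ = (5, 31, 6)
w2 = Lw1 = (52, 248, 71)
w3 = Lw2 = (475, 2193, 790)
Ratio at component: 2193 / 248 = 8.843

λ ≈ 8.843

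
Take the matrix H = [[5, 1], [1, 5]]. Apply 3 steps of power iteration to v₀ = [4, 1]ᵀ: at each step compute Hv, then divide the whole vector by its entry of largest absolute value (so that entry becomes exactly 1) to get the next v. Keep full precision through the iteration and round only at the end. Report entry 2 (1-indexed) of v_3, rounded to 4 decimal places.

0.6981

Hv0 = (21.00000, 9.00000); divide by 21.00000 → v1 = (1.00000, 0.42857)
Hv1 = (5.42857, 3.14286); divide by 5.42857 → v2 = (1.00000, 0.57895)
Hv2 = (5.57895, 3.89474); divide by 5.57895 → v3 = (1.00000, 0.69811)
Requested entry of v3: 444/636 = 0.6981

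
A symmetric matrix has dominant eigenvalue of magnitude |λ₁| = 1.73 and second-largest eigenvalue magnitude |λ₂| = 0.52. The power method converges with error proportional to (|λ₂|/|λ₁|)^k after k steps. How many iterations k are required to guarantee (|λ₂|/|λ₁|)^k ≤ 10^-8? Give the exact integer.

|λ₂/λ₁| = 0.52/1.73 = 0.30058
Need k ≥ ln(10^-8) / ln(0.30058) = -18.4207 / -1.2020 ≈ 15.324
Smallest integer k satisfying the bound: 16

16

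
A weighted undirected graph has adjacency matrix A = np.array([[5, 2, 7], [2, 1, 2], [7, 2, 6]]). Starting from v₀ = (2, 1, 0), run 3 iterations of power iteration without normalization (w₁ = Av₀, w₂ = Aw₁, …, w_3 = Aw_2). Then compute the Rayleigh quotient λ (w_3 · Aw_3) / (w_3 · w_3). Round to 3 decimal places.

w1 = Av₀ = (5·2 + 2·1 + 7·0; 2·2 + 1·1 + 2·0; 7·2 + 2·1 + 6·0) = (12, 5, 16)
w2 = Aw1 = (5·12 + 2·5 + 7·16; 2·12 + 1·5 + 2·16; 7·12 + 2·5 + 6·16) = (182, 61, 190)
w3 = Aw2 = (2362, 805, 2536)
Aw3 = (31172, 10601, 33360)
w3·Aw3 = 2362·31172 + 805·10601 + 2536·33360 = 166763029; w3·w3 = 2362·2362 + 805·805 + 2536·2536 = 12658365
λ ≈ 166763029/12658365 = 13.174

13.174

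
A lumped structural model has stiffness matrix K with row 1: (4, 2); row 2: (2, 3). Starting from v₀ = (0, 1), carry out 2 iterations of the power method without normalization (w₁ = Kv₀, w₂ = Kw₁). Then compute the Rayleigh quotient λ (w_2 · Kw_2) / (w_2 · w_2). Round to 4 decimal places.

5.5315

w1 = Kv₀ = (2, 3)
w2 = Kw1 = (14, 13)
Kw2 = (82, 67)
w2·Kw2 = 14·82 + 13·67 = 2019; w2·w2 = 14·14 + 13·13 = 365
λ ≈ 2019/365 = 5.5315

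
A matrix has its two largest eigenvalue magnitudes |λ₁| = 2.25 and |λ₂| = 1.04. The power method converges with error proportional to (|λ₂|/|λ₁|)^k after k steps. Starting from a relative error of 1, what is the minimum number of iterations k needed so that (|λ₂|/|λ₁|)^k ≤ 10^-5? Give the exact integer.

|λ₂/λ₁| = 1.04/2.25 = 0.46222
Need k ≥ ln(10^-5) / ln(0.46222) = -11.5129 / -0.7717 ≈ 14.919
Smallest integer k satisfying the bound: 15

15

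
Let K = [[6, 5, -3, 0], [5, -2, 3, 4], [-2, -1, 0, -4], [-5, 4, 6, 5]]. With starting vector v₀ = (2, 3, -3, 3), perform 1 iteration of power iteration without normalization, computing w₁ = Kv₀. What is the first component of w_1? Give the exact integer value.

36

w1 = Kv₀ = (36, 7, -19, -1)
The requested component of w1 is 36.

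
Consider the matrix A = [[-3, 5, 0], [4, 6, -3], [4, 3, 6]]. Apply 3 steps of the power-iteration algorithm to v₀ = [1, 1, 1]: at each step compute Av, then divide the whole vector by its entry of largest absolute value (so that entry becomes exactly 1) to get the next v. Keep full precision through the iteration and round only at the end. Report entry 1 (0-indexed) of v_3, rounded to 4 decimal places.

-0.1757

Av0 = (2.00000, 7.00000, 13.00000); divide by 13.00000 → v1 = (0.15385, 0.53846, 1.00000)
Av1 = (2.23077, 0.84615, 8.23077); divide by 8.23077 → v2 = (0.27103, 0.10280, 1.00000)
Av2 = (-0.29907, -1.29907, 7.39252); divide by 7.39252 → v3 = (-0.04046, -0.17573, 1.00000)
Requested entry of v3: -139/791 = -0.1757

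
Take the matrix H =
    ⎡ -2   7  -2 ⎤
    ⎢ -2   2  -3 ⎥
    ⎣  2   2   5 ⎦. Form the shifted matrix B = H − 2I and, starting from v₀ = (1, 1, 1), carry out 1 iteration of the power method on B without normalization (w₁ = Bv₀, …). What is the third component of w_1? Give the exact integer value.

B = H − 2I has rows (-4, 7, -2); (-2, 0, -3); (2, 2, 3)
w1 = Bv₀ = (1, -5, 7)
Requested component of w1: 7

7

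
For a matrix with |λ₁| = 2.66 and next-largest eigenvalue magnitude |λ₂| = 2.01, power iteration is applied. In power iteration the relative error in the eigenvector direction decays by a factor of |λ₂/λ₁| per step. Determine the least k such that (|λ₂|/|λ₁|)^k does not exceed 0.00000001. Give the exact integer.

|λ₂/λ₁| = 2.01/2.66 = 0.75564
Need k ≥ ln(0.00000001) / ln(0.75564) = -18.4207 / -0.2802 ≈ 65.743
Smallest integer k satisfying the bound: 66

66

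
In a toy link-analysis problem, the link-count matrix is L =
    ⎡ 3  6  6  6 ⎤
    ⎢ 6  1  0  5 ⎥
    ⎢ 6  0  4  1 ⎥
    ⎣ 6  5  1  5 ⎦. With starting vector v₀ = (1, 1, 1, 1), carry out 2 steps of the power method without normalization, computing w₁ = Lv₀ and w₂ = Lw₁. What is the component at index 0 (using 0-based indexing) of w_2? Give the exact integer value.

303

w1 = Lv₀ = (3·1 + 6·1 + 6·1 + 6·1; 6·1 + 1·1 + 0·1 + 5·1; 6·1 + 0·1 + 4·1 + 1·1; 6·1 + 5·1 + 1·1 + 5·1) = (21, 12, 11, 17)
w2 = Lw1 = (3·21 + 6·12 + 6·11 + 6·17; 6·21 + 1·12 + 0·11 + 5·17; 6·21 + 0·12 + 4·11 + 1·17; 6·21 + 5·12 + 1·11 + 5·17) = (303, 223, 187, 282)
The requested component of w2 is 303.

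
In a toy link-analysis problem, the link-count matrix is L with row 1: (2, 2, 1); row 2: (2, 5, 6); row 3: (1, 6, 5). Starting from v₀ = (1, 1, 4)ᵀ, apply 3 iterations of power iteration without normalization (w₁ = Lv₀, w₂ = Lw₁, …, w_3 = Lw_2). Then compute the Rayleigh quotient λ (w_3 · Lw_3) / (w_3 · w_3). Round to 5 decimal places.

λ ≈ 11.47685

w1 = Lv₀ = (8, 31, 27)
w2 = Lw1 = (105, 333, 329)
w3 = Lw2 = (1205, 3849, 3748)
Lw3 = (13856, 44143, 43039)
w3·Lw3 = 1205·13856 + 3849·44143 + 3748·43039 = 347913059; w3·w3 = 1205·1205 + 3849·3849 + 3748·3748 = 30314330
λ ≈ 347913059/30314330 = 11.47685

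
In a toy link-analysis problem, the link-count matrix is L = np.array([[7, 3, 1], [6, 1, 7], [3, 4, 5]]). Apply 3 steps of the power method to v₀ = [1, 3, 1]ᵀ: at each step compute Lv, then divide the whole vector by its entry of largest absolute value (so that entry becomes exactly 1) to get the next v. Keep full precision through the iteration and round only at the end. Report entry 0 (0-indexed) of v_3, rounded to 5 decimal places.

Lv0 = (17.000000, 16.000000, 20.000000); divide by 20.000000 → v1 = (0.850000, 0.800000, 1.000000)
Lv1 = (9.350000, 12.900000, 10.750000); divide by 12.900000 → v2 = (0.724806, 1.000000, 0.833333)
Lv2 = (8.906977, 11.182171, 10.341085); divide by 11.182171 → v3 = (0.796534, 1.000000, 0.924783)
Requested entry of v3: 2298/2885 = 0.79653

0.79653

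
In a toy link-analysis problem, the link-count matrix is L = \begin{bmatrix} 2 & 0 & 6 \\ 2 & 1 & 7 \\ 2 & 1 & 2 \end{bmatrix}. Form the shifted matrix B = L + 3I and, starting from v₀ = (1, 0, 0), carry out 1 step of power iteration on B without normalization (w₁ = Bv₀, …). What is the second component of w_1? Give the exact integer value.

2

B = L + 3I has rows (5, 0, 6); (2, 4, 7); (2, 1, 5)
w1 = Bv₀ = (5·1 + 0·0 + 6·0; 2·1 + 4·0 + 7·0; 2·1 + 1·0 + 5·0) = (5, 2, 2)
Requested component of w1: 2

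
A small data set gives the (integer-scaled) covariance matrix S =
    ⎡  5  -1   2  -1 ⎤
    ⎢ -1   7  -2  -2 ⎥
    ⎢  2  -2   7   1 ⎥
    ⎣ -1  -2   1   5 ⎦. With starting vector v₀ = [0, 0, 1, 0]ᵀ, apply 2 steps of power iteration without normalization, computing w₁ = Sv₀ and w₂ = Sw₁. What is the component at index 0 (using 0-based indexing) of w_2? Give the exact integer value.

25

w1 = Sv₀ = (5·0 + (-1)·0 + 2·1 + (-1)·0; (-1)·0 + 7·0 + (-2)·1 + (-2)·0; 2·0 + (-2)·0 + 7·1 + 1·0; (-1)·0 + (-2)·0 + 1·1 + 5·0) = (2, -2, 7, 1)
w2 = Sw1 = (5·2 + (-1)·(-2) + 2·7 + (-1)·1; (-1)·2 + 7·(-2) + (-2)·7 + (-2)·1; 2·2 + (-2)·(-2) + 7·7 + 1·1; (-1)·2 + (-2)·(-2) + 1·7 + 5·1) = (25, -32, 58, 14)
The requested component of w2 is 25.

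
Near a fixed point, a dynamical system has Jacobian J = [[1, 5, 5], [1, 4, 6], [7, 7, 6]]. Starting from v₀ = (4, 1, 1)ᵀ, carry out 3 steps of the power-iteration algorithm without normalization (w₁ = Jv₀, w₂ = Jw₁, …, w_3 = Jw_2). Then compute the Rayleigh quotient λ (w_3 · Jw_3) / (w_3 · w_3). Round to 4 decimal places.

λ ≈ 14.5374

w1 = Jv₀ = (14, 14, 41)
w2 = Jw1 = (289, 316, 442)
w3 = Jw2 = (4079, 4205, 6887)
Jw3 = (59539, 62221, 99310)
w3·Jw3 = 4079·59539 + 4205·62221 + 6887·99310 = 1188446856; w3·w3 = 4079·4079 + 4205·4205 + 6887·6887 = 81751035
λ ≈ 1188446856/81751035 = 14.5374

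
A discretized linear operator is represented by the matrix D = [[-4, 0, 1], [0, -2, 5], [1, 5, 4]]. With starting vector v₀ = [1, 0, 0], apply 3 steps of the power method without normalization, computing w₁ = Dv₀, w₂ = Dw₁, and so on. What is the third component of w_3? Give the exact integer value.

42

w1 = Dv₀ = (-4, 0, 1)
w2 = Dw1 = (17, 5, 0)
w3 = Dw2 = (-68, -10, 42)
The requested component of w3 is 42.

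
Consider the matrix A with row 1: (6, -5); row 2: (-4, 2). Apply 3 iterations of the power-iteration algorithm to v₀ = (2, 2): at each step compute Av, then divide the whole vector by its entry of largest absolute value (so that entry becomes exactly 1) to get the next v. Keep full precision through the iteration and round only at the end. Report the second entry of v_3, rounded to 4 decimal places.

Av0 = (2.00000, -4.00000); divide by -4.00000 → v1 = (-0.50000, 1.00000)
Av1 = (-8.00000, 4.00000); divide by -8.00000 → v2 = (1.00000, -0.50000)
Av2 = (8.50000, -5.00000); divide by 8.50000 → v3 = (1.00000, -0.58824)
Requested entry of v3: -160/272 = -0.5882

-0.5882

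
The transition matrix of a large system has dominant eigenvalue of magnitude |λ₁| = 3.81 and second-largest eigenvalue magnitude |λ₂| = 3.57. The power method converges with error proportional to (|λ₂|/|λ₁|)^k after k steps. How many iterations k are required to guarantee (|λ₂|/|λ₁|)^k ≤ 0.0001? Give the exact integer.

|λ₂/λ₁| = 3.57/3.81 = 0.93701
Need k ≥ ln(0.0001) / ln(0.93701) = -9.2103 / -0.0651 ≈ 141.559
Smallest integer k satisfying the bound: 142

142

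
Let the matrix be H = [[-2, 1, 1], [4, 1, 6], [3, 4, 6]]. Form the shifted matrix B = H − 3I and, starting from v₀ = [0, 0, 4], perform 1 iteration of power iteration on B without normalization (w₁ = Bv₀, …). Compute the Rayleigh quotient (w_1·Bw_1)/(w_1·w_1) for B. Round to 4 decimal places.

B = H − 3I has rows (-5, 1, 1); (4, -2, 6); (3, 4, 3)
w1 = Bv₀ = ((-5)·0 + 1·0 + 1·4; 4·0 + (-2)·0 + 6·4; 3·0 + 4·0 + 3·4) = (4, 24, 12)
Bw1 = (16, 40, 144)
w1·Bw1 = 2752; w1·w1 = 736; μ ≈ 2752/736 = 3.7391

μ ≈ 3.7391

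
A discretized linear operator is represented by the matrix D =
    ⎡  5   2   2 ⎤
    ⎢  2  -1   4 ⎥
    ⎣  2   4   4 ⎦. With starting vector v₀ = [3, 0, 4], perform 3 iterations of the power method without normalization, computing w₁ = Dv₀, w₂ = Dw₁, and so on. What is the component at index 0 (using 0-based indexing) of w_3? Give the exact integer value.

w1 = Dv₀ = (5·3 + 2·0 + 2·4; 2·3 + (-1)·0 + 4·4; 2·3 + 4·0 + 4·4) = (23, 22, 22)
w2 = Dw1 = (5·23 + 2·22 + 2·22; 2·23 + (-1)·22 + 4·22; 2·23 + 4·22 + 4·22) = (203, 112, 222)
w3 = Dw2 = (1683, 1182, 1742)
The requested component of w3 is 1683.

1683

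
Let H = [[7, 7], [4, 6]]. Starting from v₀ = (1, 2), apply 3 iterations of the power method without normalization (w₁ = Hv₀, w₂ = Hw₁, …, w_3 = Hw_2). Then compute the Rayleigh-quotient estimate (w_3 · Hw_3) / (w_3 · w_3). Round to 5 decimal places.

w1 = Hv₀ = (7·1 + 7·2; 4·1 + 6·2) = (21, 16)
w2 = Hw1 = (7·21 + 7·16; 4·21 + 6·16) = (259, 180)
w3 = Hw2 = (3073, 2116)
Hw3 = (36323, 24988)
w3·Hw3 = 3073·36323 + 2116·24988 = 164495187; w3·w3 = 3073·3073 + 2116·2116 = 13920785
λ ≈ 164495187/13920785 = 11.81652

11.81652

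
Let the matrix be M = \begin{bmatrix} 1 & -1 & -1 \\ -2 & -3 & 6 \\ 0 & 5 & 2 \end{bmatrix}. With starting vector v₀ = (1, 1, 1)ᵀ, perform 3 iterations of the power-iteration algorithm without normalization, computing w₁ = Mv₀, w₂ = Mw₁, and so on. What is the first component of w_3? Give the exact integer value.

w1 = Mv₀ = (1·1 + (-1)·1 + (-1)·1; (-2)·1 + (-3)·1 + 6·1; 0·1 + 5·1 + 2·1) = (-1, 1, 7)
w2 = Mw1 = (1·(-1) + (-1)·1 + (-1)·7; (-2)·(-1) + (-3)·1 + 6·7; 0·(-1) + 5·1 + 2·7) = (-9, 41, 19)
w3 = Mw2 = (-69, 9, 243)
The requested component of w3 is -69.

-69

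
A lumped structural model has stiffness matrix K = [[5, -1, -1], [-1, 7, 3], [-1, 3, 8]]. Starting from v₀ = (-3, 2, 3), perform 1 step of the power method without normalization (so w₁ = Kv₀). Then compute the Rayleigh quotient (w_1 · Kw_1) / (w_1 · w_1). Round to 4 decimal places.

λ ≈ 10.6014

w1 = Kv₀ = (-20, 26, 33)
Kw1 = (-159, 301, 362)
w1·Kw1 = (-20)·(-159) + 26·301 + 33·362 = 22952; w1·w1 = (-20)·(-20) + 26·26 + 33·33 = 2165
λ ≈ 22952/2165 = 10.6014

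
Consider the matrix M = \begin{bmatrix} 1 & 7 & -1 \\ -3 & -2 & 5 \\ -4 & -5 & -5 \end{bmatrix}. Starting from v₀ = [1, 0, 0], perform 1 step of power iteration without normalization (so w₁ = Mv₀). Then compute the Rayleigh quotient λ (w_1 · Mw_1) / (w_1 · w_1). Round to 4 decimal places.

λ ≈ -3.4231

w1 = Mv₀ = (1, -3, -4)
Mw1 = (-16, -17, 31)
w1·Mw1 = 1·(-16) + (-3)·(-17) + (-4)·31 = -89; w1·w1 = 1·1 + (-3)·(-3) + (-4)·(-4) = 26
λ ≈ -89/26 = -3.4231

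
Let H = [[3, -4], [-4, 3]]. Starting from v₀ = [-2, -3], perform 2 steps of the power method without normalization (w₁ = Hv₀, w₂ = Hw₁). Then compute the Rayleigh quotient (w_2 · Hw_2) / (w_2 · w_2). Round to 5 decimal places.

λ ≈ 6.91756

w1 = Hv₀ = (3·(-2) + (-4)·(-3); (-4)·(-2) + 3·(-3)) = (6, -1)
w2 = Hw1 = (3·6 + (-4)·(-1); (-4)·6 + 3·(-1)) = (22, -27)
Hw2 = (174, -169)
w2·Hw2 = 22·174 + (-27)·(-169) = 8391; w2·w2 = 22·22 + (-27)·(-27) = 1213
λ ≈ 8391/1213 = 6.91756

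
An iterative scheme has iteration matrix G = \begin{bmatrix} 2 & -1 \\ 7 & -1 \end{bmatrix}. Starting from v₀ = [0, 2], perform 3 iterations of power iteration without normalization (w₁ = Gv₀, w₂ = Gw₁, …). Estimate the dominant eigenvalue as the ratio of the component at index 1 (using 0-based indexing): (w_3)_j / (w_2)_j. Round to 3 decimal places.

w1 = Gv₀ = (-2, -2)
w2 = Gw1 = (-2, -12)
w3 = Gw2 = (8, -2)
Ratio at component: -2 / -12 = 0.167

λ ≈ 0.167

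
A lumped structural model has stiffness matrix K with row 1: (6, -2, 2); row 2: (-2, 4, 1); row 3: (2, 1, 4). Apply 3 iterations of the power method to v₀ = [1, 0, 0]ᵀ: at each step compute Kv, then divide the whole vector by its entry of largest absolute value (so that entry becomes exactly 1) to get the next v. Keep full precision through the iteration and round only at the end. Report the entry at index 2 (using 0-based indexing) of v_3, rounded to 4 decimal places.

0.4226

Kv0 = (6.00000, -2.00000, 2.00000); divide by 6.00000 → v1 = (1.00000, -0.33333, 0.33333)
Kv1 = (7.33333, -3.00000, 3.00000); divide by 7.33333 → v2 = (1.00000, -0.40909, 0.40909)
Kv2 = (7.63636, -3.22727, 3.22727); divide by 7.63636 → v3 = (1.00000, -0.42262, 0.42262)
Requested entry of v3: 142/336 = 0.4226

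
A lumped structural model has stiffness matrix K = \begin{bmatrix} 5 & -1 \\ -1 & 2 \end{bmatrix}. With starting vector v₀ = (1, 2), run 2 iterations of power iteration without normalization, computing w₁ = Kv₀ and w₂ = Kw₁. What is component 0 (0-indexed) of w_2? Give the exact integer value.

w1 = Kv₀ = (3, 3)
w2 = Kw1 = (12, 3)
The requested component of w2 is 12.

12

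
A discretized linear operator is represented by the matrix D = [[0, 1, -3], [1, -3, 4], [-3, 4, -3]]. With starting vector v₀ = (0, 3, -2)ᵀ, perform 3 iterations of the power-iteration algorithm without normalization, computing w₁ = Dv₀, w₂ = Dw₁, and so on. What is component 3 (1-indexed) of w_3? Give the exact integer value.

w1 = Dv₀ = (9, -17, 18)
w2 = Dw1 = (-71, 132, -149)
w3 = Dw2 = (579, -1063, 1188)
The requested component of w3 is 1188.

1188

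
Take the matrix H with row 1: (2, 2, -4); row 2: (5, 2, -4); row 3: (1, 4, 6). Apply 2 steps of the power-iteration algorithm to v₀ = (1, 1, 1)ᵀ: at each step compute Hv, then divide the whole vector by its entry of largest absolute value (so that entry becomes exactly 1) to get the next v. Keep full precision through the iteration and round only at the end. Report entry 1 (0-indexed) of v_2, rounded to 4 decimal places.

Hv0 = (0.00000, 3.00000, 11.00000); divide by 11.00000 → v1 = (0.00000, 0.27273, 1.00000)
Hv1 = (-3.45455, -3.45455, 7.09091); divide by 7.09091 → v2 = (-0.48718, -0.48718, 1.00000)
Requested entry of v2: -38/78 = -0.4872

-0.4872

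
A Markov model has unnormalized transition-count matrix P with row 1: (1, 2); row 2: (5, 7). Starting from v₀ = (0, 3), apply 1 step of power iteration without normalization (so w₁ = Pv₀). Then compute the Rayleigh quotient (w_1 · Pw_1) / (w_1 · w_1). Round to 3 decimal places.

w1 = Pv₀ = (6, 21)
Pw1 = (48, 177)
w1·Pw1 = 6·48 + 21·177 = 4005; w1·w1 = 6·6 + 21·21 = 477
λ ≈ 4005/477 = 8.396

8.396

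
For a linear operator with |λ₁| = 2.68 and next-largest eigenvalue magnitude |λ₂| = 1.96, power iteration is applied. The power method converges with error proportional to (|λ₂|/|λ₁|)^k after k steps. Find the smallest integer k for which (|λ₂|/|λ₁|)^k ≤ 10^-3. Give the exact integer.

23

|λ₂/λ₁| = 1.96/2.68 = 0.73134
Need k ≥ ln(10^-3) / ln(0.73134) = -6.9078 / -0.3129 ≈ 22.079
Smallest integer k satisfying the bound: 23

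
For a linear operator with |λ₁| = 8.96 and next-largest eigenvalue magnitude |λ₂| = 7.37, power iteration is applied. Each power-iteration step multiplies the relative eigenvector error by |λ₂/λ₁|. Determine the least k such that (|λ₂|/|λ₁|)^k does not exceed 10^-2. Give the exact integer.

|λ₂/λ₁| = 7.37/8.96 = 0.82254
Need k ≥ ln(10^-2) / ln(0.82254) = -4.6052 / -0.1954 ≈ 23.574
Smallest integer k satisfying the bound: 24

24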